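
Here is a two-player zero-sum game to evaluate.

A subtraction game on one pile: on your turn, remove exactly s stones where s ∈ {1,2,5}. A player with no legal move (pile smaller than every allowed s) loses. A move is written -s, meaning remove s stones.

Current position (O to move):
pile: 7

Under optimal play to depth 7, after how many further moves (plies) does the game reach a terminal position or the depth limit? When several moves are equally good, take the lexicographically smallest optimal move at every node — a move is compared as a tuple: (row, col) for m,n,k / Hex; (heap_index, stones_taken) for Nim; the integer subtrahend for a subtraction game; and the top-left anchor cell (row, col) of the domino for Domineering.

[7] O move#1: -1:+1/6*, -2:-1/5, -5:-1/2
[6] X move#2: -1:-1/5*, -2:-1/4, -5:-1/1
[5] O move#3: -1:-1/4, -2:+1/3*, -5:+1/0
[3] X move#4: -1:-1/2*, -2:-1/1
[2] O move#5: -1:-1/1, -2:+1/0*
[0] end (terminal -1, X#6); searched 7 to 7

PV length from [7]: 5 plies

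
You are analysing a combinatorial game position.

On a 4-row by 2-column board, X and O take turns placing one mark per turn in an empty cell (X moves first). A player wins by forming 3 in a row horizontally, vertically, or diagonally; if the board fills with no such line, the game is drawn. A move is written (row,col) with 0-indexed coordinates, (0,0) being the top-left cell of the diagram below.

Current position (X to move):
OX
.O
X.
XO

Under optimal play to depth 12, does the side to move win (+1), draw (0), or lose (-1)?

value(OX/.O/X./XO, X) = +1

p1 X@[OX/.O/X./XO]: (1,0)[OX/XO/X./XO]+1* (2,1)[OX/.O/XX/XO]+0
p2 O@[OX/XO/X./XO] terminal -1; root [OX/.O/X./XO] d12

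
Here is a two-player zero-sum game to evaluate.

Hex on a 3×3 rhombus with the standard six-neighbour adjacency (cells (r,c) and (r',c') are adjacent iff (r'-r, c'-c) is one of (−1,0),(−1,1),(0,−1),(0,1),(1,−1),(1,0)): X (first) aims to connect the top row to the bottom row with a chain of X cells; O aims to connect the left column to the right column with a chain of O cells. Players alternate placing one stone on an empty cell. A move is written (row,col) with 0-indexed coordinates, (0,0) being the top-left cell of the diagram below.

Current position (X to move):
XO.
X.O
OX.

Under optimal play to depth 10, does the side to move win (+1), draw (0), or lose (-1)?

value(XO./X.O/OX., X) = +1

[XO./X.O/OX.] X move#1: (0,2):-1/XOX/X.O/OX., (1,1):+1/XO./XXO/OX.*, (2,2):-1/XO./X.O/OXX
[XO./XXO/OX.] end (terminal -1, O#2); searched XO./X.O/OX. to 10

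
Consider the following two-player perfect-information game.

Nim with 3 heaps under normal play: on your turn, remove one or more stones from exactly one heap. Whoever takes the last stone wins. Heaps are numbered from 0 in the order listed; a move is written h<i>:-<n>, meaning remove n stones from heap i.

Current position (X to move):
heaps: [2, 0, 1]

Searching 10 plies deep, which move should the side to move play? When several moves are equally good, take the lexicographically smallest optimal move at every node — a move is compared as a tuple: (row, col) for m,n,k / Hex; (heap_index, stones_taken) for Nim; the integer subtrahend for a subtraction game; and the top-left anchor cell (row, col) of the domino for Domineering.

X's best at [(2,0,1)]: h0:-1

ply 1, X at (2,0,1) | h0:-1=+1→(1,0,1)*; h0:-2=-1→(0,0,1); h2:-1=-1→(2,0,0)
ply 2, O at (1,0,1) | h0:-1=-1→(0,0,1)*; h2:-1=-1→(1,0,0)
ply 3, X at (0,0,1) | h2:-1=+1→(0,0,0)*
ply 4: (0,0,0) is terminal -1 (O); from (2,0,1) depth 10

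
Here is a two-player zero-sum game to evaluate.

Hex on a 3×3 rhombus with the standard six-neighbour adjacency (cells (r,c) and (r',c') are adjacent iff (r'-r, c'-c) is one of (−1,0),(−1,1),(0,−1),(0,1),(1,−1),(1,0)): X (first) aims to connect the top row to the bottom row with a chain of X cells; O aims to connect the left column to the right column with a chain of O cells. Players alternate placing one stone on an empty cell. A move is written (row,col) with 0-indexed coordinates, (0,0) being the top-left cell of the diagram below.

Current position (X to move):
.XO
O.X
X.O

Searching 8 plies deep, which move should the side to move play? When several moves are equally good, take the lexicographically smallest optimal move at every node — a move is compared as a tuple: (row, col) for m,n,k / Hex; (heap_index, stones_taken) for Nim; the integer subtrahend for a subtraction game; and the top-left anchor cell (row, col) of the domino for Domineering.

X's best at [.XO/O.X/X.O]: (1,1)

[.XO/O.X/X.O] X move#1: (0,0):-1/XXO/O.X/X.O, (1,1):+1/.XO/OXX/X.O*, (2,1):-1/.XO/O.X/XXO
[.XO/OXX/X.O] end (terminal -1, O#2); searched .XO/O.X/X.O to 8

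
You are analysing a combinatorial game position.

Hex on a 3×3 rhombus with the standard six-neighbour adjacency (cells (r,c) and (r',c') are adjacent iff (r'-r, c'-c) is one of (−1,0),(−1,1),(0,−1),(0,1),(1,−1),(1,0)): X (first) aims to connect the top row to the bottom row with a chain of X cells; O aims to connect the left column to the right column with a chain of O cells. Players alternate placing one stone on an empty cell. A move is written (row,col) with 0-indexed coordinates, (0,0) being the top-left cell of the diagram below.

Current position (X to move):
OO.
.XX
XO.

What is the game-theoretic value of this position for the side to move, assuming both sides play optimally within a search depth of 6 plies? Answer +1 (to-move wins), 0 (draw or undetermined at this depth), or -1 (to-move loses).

p1 X@[OO./.XX/XO.]: (0,2)[OOX/.XX/XO.]+1* (1,0)[OO./XXX/XO.]-1 (2,2)[OO./.XX/XOX]-1
p2 O@[OOX/.XX/XO.] terminal -1; root [OO./.XX/XO.] d6

value(OO./.XX/XO., X) = +1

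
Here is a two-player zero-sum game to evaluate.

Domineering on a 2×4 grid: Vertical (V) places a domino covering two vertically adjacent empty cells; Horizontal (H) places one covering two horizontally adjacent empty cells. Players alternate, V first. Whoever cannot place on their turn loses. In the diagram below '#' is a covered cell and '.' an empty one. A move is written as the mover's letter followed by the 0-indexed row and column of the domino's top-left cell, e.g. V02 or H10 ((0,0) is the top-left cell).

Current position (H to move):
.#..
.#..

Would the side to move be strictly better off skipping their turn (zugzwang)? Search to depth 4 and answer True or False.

zugzwang(.#../.#.., H) = False

[.#../.#..] H move#1: H02:+1/.###/.#..*, H12:+1/.#../.###
[.###/.#..] V move#2: V00:-1/####/##..*
[####/##..] H move#3: H12:+1/####/####*
[####/####] end (terminal -1, V#4); searched .#../.#.. to 4
pass branch (V moves first from the same position):
  | [.#../.#..] V move#1: V00:-1/##../##.., V02:+1/.##./.##.*, V03:+1/.#.#/.#.#
  | [.##./.##.] end (terminal -1, H#2); searched .#../.#.. to 4
H moving scores +1; H passing scores -1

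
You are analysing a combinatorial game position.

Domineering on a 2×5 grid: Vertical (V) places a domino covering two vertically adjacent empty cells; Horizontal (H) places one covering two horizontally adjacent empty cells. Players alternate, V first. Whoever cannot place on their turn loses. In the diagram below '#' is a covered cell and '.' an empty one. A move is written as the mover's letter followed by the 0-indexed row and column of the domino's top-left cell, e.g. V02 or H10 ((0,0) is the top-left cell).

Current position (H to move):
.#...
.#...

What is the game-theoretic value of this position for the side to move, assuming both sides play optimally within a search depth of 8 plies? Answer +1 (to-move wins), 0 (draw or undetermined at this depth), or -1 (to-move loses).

ply 1, H at .#.../.#... | H02=-1→.###./.#...*; H03=-1→.#.##/.#...; H12=-1→.#.../.###.; H13=-1→.#.../.#.##
ply 2, V at .###./.#... | V00=-1→####./##...; V04=+1→.####/.#..#*
ply 3, H at .####/.#..# | H12=-1→.####/.####*
ply 4, V at .####/.#### | V00=+1→#####/#####*
ply 5: #####/##### is terminal -1 (H); from .#.../.#... depth 8

value(.#.../.#..., H) = -1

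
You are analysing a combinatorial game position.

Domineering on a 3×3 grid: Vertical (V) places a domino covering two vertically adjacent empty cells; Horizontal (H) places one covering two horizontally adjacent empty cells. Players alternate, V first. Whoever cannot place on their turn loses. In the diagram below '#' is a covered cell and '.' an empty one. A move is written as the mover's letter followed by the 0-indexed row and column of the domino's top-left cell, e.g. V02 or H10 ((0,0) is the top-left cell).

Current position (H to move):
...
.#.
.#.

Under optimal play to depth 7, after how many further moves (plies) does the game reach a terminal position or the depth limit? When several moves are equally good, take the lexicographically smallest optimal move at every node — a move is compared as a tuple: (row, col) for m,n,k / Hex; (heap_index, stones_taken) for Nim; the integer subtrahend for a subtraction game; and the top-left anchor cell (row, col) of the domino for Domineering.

PV length from [.../.#./.#.]: 2 plies

[.../.#./.#.] H move#1: H00:-1/##./.#./.#.*, H01:-1/.##/.#./.#.
[##./.#./.#.] V move#2: V02:+1/###/.##/.#.*, V10:+1/##./##./##., V12:+1/##./.##/.##
[###/.##/.#.] end (terminal -1, H#3); searched .../.#./.#. to 7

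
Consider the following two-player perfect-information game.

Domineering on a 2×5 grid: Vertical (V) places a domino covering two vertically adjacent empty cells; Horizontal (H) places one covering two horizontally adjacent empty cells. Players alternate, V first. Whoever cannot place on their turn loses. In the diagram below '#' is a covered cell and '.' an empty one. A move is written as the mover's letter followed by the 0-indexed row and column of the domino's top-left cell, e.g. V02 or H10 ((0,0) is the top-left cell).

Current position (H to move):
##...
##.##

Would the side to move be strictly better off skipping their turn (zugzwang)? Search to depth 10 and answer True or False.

[##.../##.##] H move#1: H02:+1/####./##.##*, H03:-1/##.##/##.##
[####./##.##] end (terminal -1, V#2); searched ##.../##.## to 10
if H skipped the turn, V would face:
~ [##.../##.##] V move#1: V02:-1/###../#####*
~ [###../#####] H move#2: H03:+1/#####/#####*
~ [#####/#####] end (terminal -1, V#3); searched ##.../##.## to 10
compare (H): move=+1 vs pass=+1

zugzwang(##.../##.##, H) = False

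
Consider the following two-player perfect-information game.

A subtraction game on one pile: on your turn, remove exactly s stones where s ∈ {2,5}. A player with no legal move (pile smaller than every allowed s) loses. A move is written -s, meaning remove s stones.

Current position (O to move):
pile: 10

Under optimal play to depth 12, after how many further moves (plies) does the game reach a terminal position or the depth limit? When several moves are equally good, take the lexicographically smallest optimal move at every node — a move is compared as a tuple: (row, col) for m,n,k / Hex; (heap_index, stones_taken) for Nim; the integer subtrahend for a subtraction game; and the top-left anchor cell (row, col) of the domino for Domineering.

ply 1, O at 10 | -2=+1→8*; -5=-1→5
ply 2, X at 8 | -2=-1→6*; -5=-1→3
ply 3, O at 6 | -2=+1→4*; -5=+1→1
ply 4, X at 4 | -2=-1→2*
ply 5, O at 2 | -2=+1→0*
ply 6: 0 is terminal -1 (X); from 10 depth 12

PV length from [10]: 5 plies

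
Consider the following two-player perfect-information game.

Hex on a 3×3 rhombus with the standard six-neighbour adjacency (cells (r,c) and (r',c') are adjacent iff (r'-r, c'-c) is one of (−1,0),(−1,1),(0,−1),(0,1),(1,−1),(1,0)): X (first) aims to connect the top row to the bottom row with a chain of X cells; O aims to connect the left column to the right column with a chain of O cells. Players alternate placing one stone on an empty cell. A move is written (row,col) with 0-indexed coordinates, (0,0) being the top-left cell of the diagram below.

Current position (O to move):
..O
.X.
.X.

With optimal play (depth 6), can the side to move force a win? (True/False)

O winning at [..O/.X./.X.]: True

p1 O@[..O/.X./.X.]: (0,0)[O.O/.X./.X.]-1 (0,1)[.OO/.X./.X.]+1* (1,0)[..O/OX./.X.]-1 (1,2)[..O/.XO/.X.]-1 (2,0)[..O/.X./OX.]-1 (2,2)[..O/.X./.XO]-1
p2 X@[.OO/.X./.X.]: (0,0)[XOO/.X./.X.]-1* (1,0)[.OO/XX./.X.]-1 (1,2)[.OO/.XX/.X.]-1 (2,0)[.OO/.X./XX.]-1 (2,2)[.OO/.X./.XX]-1
p3 O@[XOO/.X./.X.]: (1,0)[XOO/OX./.X.]+1* (1,2)[XOO/.XO/.X.]-1 (2,0)[XOO/.X./OX.]-1 (2,2)[XOO/.X./.XO]-1
p4 X@[XOO/OX./.X.] terminal -1; root [..O/.X./.X.] d6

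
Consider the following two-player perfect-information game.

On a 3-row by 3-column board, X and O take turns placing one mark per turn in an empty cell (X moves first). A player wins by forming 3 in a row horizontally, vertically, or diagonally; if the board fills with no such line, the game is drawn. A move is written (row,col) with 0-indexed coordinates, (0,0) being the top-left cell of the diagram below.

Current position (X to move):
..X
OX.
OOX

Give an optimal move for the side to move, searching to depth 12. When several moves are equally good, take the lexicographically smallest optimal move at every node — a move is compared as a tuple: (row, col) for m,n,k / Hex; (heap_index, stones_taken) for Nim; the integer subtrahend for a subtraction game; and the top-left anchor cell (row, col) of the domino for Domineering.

X's best at [..X/OX./OOX]: (0,0)

[..X/OX./OOX] X move#1: (0,0):+1/X.X/OX./OOX*, (0,1):-1/.XX/OX./OOX, (1,2):+1/..X/OXX/OOX
[X.X/OX./OOX] end (terminal -1, O#2); searched ..X/OX./OOX to 12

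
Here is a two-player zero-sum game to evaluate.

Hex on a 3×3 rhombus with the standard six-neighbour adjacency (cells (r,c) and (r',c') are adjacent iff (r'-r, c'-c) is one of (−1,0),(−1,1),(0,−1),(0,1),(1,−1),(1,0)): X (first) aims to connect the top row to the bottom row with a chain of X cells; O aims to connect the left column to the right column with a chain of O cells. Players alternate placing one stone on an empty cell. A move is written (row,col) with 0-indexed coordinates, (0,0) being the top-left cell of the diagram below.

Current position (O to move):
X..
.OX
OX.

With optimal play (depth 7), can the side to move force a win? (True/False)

[X../.OX/OX.] O move#1: (0,1):-1/XO./.OX/OX., (0,2):+1/X.O/.OX/OX.*, (1,0):-1/X../OOX/OX., (2,2):-1/X../.OX/OXO
[X.O/.OX/OX.] end (terminal -1, X#2); searched X../.OX/OX. to 7

O winning at [X../.OX/OX.]: True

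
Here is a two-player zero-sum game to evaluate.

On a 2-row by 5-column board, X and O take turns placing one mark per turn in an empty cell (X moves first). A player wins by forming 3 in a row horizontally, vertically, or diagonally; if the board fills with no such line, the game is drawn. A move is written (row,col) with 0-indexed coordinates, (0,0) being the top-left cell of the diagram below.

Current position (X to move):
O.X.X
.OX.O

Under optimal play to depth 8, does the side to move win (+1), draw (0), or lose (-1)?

[O.X.X/.OX.O] X move#1: (0,1):+0/OXX.X/.OX.O, (0,3):+1/O.XXX/.OX.O*, (1,0):+0/O.X.X/XOX.O, (1,3):+0/O.X.X/.OXXO
[O.XXX/.OX.O] end (terminal -1, O#2); searched O.X.X/.OX.O to 8

value(O.X.X/.OX.O, X) = +1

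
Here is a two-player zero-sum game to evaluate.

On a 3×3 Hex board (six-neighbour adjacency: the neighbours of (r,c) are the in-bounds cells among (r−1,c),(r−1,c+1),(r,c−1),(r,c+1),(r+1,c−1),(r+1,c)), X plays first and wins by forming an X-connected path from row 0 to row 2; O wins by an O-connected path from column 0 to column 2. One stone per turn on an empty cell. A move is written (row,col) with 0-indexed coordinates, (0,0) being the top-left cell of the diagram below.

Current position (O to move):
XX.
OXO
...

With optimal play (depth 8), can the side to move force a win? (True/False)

p1 O@[XX./OXO/...]: (0,2)[XXO/OXO/...]-1* (2,0)[XX./OXO/O..]-1 (2,1)[XX./OXO/.O.]-1 (2,2)[XX./OXO/..O]-1
p2 X@[XXO/OXO/...]: (2,0)[XXO/OXO/X..]+1* (2,1)[XXO/OXO/.X.]+1 (2,2)[XXO/OXO/..X]+1
p3 O@[XXO/OXO/X..] terminal -1; root [XX./OXO/...] d8

O winning at [XX./OXO/...]: False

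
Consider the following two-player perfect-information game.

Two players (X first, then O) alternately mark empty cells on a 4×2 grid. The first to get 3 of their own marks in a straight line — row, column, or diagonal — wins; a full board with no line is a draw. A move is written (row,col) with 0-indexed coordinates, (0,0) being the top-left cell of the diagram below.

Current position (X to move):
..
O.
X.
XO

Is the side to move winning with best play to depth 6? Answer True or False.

p1 X@[../O./X./XO]: (0,0)[X./O./X./XO]+0* (0,1)[.X/O./X./XO]+0 (1,1)[../OX/X./XO]+0 (2,1)[../O./XX/XO]+0
p2 O@[X./O./X./XO]: (0,1)[XO/O./X./XO]+0* (1,1)[X./OO/X./XO]+0 (2,1)[X./O./XO/XO]+0
p3 X@[XO/O./X./XO]: (1,1)[XO/OX/X./XO]+0* (2,1)[XO/O./XX/XO]+0
p4 O@[XO/OX/X./XO]: (2,1)[XO/OX/XO/XO]+0*
p5 X@[XO/OX/XO/XO] terminal +0; root [../O./X./XO] d6

X winning at [../O./X./XO]: False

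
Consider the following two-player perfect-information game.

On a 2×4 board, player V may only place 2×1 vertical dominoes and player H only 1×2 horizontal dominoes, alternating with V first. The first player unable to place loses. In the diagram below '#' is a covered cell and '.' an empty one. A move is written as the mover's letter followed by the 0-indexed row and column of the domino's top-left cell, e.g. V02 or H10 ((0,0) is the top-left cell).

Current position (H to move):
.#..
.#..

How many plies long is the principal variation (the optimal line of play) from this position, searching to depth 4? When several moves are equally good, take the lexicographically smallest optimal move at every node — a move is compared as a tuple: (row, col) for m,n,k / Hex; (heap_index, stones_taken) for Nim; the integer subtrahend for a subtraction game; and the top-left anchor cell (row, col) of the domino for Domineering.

PV length from [.#../.#..]: 3 plies

ply 1, H at .#../.#.. | H02=+1→.###/.#..*; H12=+1→.#../.###
ply 2, V at .###/.#.. | V00=-1→####/##..*
ply 3, H at ####/##.. | H12=+1→####/####*
ply 4: ####/#### is terminal -1 (V); from .#../.#.. depth 4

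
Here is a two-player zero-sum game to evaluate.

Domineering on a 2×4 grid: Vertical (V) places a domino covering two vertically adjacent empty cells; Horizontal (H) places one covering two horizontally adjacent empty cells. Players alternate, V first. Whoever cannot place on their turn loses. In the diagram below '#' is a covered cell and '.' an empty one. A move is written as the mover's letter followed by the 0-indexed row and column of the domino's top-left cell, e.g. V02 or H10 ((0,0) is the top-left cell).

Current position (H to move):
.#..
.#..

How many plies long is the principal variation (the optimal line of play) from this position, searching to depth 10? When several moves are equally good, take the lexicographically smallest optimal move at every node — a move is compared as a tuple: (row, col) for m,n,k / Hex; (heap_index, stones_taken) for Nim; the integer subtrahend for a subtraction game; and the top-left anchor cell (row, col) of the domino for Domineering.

[.#../.#..] H move#1: H02:+1/.###/.#..*, H12:+1/.#../.###
[.###/.#..] V move#2: V00:-1/####/##..*
[####/##..] H move#3: H12:+1/####/####*
[####/####] end (terminal -1, V#4); searched .#../.#.. to 10

PV length from [.#../.#..]: 3 plies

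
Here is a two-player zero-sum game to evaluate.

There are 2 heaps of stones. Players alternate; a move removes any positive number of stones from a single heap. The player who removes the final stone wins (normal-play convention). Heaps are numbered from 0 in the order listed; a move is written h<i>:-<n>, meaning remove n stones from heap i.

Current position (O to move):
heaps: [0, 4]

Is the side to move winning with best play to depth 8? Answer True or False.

O winning at [(0,4)]: True

[(0,4)] O move#1: h1:-1:-1/(0,3), h1:-2:-1/(0,2), h1:-3:-1/(0,1), h1:-4:+1/(0,0)*
[(0,0)] end (terminal -1, X#2); searched (0,4) to 8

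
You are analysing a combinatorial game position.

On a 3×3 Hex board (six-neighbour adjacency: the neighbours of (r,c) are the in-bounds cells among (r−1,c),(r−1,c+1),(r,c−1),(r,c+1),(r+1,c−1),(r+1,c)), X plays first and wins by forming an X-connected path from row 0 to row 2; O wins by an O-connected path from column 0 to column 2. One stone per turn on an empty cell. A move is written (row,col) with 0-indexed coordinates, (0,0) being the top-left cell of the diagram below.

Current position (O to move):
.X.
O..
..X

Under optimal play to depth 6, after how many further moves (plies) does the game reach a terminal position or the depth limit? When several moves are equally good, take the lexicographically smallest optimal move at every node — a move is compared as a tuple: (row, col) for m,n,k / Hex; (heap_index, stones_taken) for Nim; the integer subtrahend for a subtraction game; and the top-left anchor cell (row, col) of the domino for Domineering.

[.X./O../..X] O move#1: (0,0):-1/OX./O../..X, (0,2):-1/.XO/O../..X, (1,1):+1/.X./OO./..X*, (1,2):-1/.X./O.O/..X, (2,0):-1/.X./O../O.X, (2,1):-1/.X./O../.OX
[.X./OO./..X] X move#2: (0,0):-1/XX./OO./..X*, (0,2):-1/.XX/OO./..X, (1,2):-1/.X./OOX/..X, (2,0):-1/.X./OO./X.X, (2,1):-1/.X./OO./.XX
[XX./OO./..X] O move#3: (0,2):+1/XXO/OO./..X*, (1,2):+1/XX./OOO/..X, (2,0):+1/XX./OO./O.X, (2,1):+1/XX./OO./.OX
[XXO/OO./..X] end (terminal -1, X#4); searched .X./O../..X to 6

PV length from [.X./O../..X]: 3 plies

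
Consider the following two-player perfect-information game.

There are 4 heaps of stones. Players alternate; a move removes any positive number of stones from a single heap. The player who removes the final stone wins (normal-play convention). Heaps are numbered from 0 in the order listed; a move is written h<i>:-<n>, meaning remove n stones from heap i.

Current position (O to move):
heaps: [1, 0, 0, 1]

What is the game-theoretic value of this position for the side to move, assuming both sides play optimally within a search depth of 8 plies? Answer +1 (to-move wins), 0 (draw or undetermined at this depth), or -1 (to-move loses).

p1 O@[(1,0,0,1)]: h0:-1[(0,0,0,1)]-1* h3:-1[(1,0,0,0)]-1
p2 X@[(0,0,0,1)]: h3:-1[(0,0,0,0)]+1*
p3 O@[(0,0,0,0)] terminal -1; root [(1,0,0,1)] d8

value((1,0,0,1), O) = -1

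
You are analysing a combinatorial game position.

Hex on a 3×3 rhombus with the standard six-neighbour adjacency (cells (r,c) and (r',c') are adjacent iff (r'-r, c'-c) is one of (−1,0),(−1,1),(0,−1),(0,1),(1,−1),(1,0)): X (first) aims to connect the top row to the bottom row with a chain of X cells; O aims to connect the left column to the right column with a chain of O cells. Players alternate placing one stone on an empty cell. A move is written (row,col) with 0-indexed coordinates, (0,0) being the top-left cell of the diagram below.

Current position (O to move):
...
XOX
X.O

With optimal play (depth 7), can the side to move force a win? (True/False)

O winning at [.../XOX/X.O]: False

p1 O@[.../XOX/X.O]: (0,0)[O../XOX/X.O]-1* (0,1)[.O./XOX/X.O]-1 (0,2)[..O/XOX/X.O]-1 (2,1)[.../XOX/XOO]-1
p2 X@[O../XOX/X.O]: (0,1)[OX./XOX/X.O]+1* (0,2)[O.X/XOX/X.O]+1 (2,1)[O../XOX/XXO]+1
p3 O@[OX./XOX/X.O] terminal -1; root [.../XOX/X.O] d7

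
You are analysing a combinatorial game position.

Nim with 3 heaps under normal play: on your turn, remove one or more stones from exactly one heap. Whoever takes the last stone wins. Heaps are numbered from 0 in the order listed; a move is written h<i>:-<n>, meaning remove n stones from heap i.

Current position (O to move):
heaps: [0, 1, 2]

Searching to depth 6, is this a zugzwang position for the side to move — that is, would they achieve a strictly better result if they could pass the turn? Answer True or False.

p1 O@[(0,1,2)]: h1:-1[(0,0,2)]-1 h2:-1[(0,1,1)]+1* h2:-2[(0,1,0)]-1
p2 X@[(0,1,1)]: h1:-1[(0,0,1)]-1* h2:-1[(0,1,0)]-1
p3 O@[(0,0,1)]: h2:-1[(0,0,0)]+1*
p4 X@[(0,0,0)] terminal -1; root [(0,1,2)] d6
if O skipped the turn, X would face:
~ p1 X@[(0,1,2)]: h1:-1[(0,0,2)]-1 h2:-1[(0,1,1)]+1* h2:-2[(0,1,0)]-1
~ p2 O@[(0,1,1)]: h1:-1[(0,0,1)]-1* h2:-1[(0,1,0)]-1
~ p3 X@[(0,0,1)]: h2:-1[(0,0,0)]+1*
~ p4 O@[(0,0,0)] terminal -1; root [(0,1,2)] d6
compare (O): move=+1 vs pass=-1

zugzwang((0,1,2), O) = False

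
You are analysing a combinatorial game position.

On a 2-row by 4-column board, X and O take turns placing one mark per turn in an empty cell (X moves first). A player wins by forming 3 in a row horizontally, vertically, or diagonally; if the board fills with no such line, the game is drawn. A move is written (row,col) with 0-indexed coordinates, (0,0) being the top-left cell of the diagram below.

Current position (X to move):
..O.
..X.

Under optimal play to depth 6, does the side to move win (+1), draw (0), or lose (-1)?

value(..O./..X., X) = +1

[..O./..X.] X move#1: (0,0):+0/X.O./..X., (0,1):+0/.XO./..X., (0,3):+0/..OX/..X., (1,0):+0/..O./X.X., (1,1):+1/..O./.XX.*, (1,3):+0/..O./..XX
[..O./.XX.] O move#2: (0,0):-1/O.O./.XX.*, (0,1):-1/.OO./.XX., (0,3):-1/..OO/.XX., (1,0):-1/..O./OXX., (1,3):-1/..O./.XXO
[O.O./.XX.] X move#3: (0,1):+1/OXO./.XX.*, (0,3):-1/O.OX/.XX., (1,0):+1/O.O./XXX., (1,3):+1/O.O./.XXX
[OXO./.XX.] O move#4: (0,3):-1/OXOO/.XX.*, (1,0):-1/OXO./OXX., (1,3):-1/OXO./.XXO
[OXOO/.XX.] X move#5: (1,0):+1/OXOO/XXX.*, (1,3):+1/OXOO/.XXX
[OXOO/XXX.] end (terminal -1, O#6); searched ..O./..X. to 6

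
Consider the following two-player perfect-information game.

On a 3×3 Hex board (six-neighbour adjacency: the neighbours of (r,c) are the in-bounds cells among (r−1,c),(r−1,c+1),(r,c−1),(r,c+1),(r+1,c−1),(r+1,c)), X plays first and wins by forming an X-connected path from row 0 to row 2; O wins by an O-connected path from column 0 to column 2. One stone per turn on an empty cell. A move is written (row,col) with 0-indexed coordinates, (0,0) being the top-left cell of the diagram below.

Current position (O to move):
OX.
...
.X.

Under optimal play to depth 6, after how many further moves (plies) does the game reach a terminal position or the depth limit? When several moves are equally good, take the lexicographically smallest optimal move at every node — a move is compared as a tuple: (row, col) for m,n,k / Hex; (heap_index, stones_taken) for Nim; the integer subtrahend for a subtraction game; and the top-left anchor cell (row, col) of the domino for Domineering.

[OX./.../.X.] O move#1: (0,2):-1/OXO/.../.X., (1,0):-1/OX./O../.X., (1,1):+1/OX./.O./.X.*, (1,2):-1/OX./..O/.X., (2,0):-1/OX./.../OX., (2,2):-1/OX./.../.XO
[OX./.O./.X.] X move#2: (0,2):-1/OXX/.O./.X.*, (1,0):-1/OX./XO./.X., (1,2):-1/OX./.OX/.X., (2,0):-1/OX./.O./XX., (2,2):-1/OX./.O./.XX
[OXX/.O./.X.] O move#3: (1,0):-1/OXX/OO./.X., (1,2):+1/OXX/.OO/.X.*, (2,0):-1/OXX/.O./OX., (2,2):-1/OXX/.O./.XO
[OXX/.OO/.X.] X move#4: (1,0):-1/OXX/XOO/.X.*, (2,0):-1/OXX/.OO/XX., (2,2):-1/OXX/.OO/.XX
[OXX/XOO/.X.] O move#5: (2,0):+1/OXX/XOO/OX.*, (2,2):-1/OXX/XOO/.XO
[OXX/XOO/OX.] end (terminal -1, X#6); searched OX./.../.X. to 6

PV length from [OX./.../.X.]: 5 plies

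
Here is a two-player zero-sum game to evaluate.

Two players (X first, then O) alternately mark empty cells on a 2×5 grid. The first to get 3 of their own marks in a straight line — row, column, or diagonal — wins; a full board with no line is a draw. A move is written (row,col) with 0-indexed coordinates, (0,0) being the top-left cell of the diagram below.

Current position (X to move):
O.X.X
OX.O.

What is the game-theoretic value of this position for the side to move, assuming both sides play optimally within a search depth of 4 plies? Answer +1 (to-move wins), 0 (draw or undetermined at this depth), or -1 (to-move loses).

value(O.X.X/OX.O., X) = +1

ply 1, X at O.X.X/OX.O. | (0,1)=+0→OXX.X/OX.O.; (0,3)=+1→O.XXX/OX.O.*; (1,2)=+0→O.X.X/OXXO.; (1,4)=+0→O.X.X/OX.OX
ply 2: O.XXX/OX.O. is terminal -1 (O); from O.X.X/OX.O. depth 4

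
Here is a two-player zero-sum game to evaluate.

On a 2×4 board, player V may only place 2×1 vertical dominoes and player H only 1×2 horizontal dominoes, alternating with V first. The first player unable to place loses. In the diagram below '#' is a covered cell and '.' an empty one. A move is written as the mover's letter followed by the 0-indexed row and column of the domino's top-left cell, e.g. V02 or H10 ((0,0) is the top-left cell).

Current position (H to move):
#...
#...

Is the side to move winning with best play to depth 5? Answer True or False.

[#.../#...] H move#1: H01:+1/###./#...*, H02:+1/#.##/#..., H11:+1/#.../###., H12:+1/#.../#.##
[###./#...] V move#2: V03:-1/####/#..#*
[####/#..#] H move#3: H11:+1/####/####*
[####/####] end (terminal -1, V#4); searched #.../#... to 5

H winning at [#.../#...]: True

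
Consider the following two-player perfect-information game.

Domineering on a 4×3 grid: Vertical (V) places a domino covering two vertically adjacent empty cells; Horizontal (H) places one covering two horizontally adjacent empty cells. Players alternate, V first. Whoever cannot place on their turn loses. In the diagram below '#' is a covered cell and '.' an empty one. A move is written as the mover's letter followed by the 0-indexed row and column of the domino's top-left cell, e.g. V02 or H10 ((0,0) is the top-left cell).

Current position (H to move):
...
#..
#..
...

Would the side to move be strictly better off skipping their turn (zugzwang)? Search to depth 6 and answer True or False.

zugzwang(.../#../#../..., H) = False

p1 H@[.../#../#../...]: H00[##./#../#../...]-1* H01[.##/#../#../...]-1 H11[.../###/#../...]-1 H21[.../#../###/...]-1 H30[.../#../#../##.]-1 H31[.../#../#../.##]-1
p2 V@[##./#../#../...]: V02[###/#.#/#../...]-1 V11[##./##./##./...]+1* V12[##./#.#/#.#/...]+1 V21[##./#../##./.#.]+1 V22[##./#../#.#/..#]+1
p3 H@[##./##./##./...]: H30[##./##./##./##.]-1* H31[##./##./##./.##]-1
p4 V@[##./##./##./##.]: V02[###/###/##./##.]+1* V12[##./###/###/##.]+1 V22[##./##./###/###]+1
p5 H@[###/###/##./##.] terminal -1; root [.../#../#../...] d6
suppose H passes — search the same position with V to move:
pass> p1 V@[.../#../#../...]: V01[.#./##./#../...]-1 V02[..#/#.#/#../...]-1 V11[.../##./##./...]-1 V12[.../#.#/#.#/...]+1* V21[.../#../##./.#.]-1 V22[.../#../#.#/..#]-1
pass> p2 H@[.../#.#/#.#/...]: H00[##./#.#/#.#/...]-1* H01[.##/#.#/#.#/...]-1 H30[.../#.#/#.#/##.]-1 H31[.../#.#/#.#/.##]-1
pass> p3 V@[##./#.#/#.#/...]: V11[##./###/###/...]-1 V21[##./#.#/###/.#.]+1*
pass> p4 H@[##./#.#/###/.#.] terminal -1; root [.../#../#../...] d6
for H: play -1, pass -1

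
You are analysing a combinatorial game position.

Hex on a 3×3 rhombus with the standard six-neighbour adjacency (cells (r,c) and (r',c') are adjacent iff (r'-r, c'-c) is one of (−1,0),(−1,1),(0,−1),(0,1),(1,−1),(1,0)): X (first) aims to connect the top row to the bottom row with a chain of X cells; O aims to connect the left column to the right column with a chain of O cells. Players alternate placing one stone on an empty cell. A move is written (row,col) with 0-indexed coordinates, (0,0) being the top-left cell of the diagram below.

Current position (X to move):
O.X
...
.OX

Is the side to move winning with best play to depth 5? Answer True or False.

p1 X@[O.X/.../.OX]: (0,1)[OXX/.../.OX]+1* (1,0)[O.X/X../.OX]+1 (1,1)[O.X/.X./.OX]+1 (1,2)[O.X/..X/.OX]+1 (2,0)[O.X/.../XOX]+1
p2 O@[OXX/.../.OX]: (1,0)[OXX/O../.OX]-1* (1,1)[OXX/.O./.OX]-1 (1,2)[OXX/..O/.OX]-1 (2,0)[OXX/.../OOX]-1
p3 X@[OXX/O../.OX]: (1,1)[OXX/OX./.OX]+1* (1,2)[OXX/O.X/.OX]+1 (2,0)[OXX/O../XOX]+1
p4 O@[OXX/OX./.OX]: (1,2)[OXX/OXO/.OX]-1* (2,0)[OXX/OX./OOX]-1
p5 X@[OXX/OXO/.OX]: (2,0)[OXX/OXO/XOX]+1*
p6 O@[OXX/OXO/XOX] terminal -1; root [O.X/.../.OX] d5

X winning at [O.X/.../.OX]: True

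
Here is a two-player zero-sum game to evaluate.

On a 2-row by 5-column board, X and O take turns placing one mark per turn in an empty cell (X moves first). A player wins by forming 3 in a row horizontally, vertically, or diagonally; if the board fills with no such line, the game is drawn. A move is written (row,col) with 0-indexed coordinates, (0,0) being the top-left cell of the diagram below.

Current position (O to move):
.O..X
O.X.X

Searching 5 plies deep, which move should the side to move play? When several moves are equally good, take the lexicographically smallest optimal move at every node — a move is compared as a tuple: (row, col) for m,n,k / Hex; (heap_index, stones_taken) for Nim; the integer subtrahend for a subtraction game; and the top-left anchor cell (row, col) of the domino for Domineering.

p1 O@[.O..X/O.X.X]: (0,0)[OO..X/O.X.X]-1 (0,2)[.OO.X/O.X.X]-1 (0,3)[.O.OX/O.X.X]-1 (1,1)[.O..X/OOX.X]-1 (1,3)[.O..X/O.XOX]+0*
p2 X@[.O..X/O.XOX]: (0,0)[XO..X/O.XOX]+0* (0,2)[.OX.X/O.XOX]+0 (0,3)[.O.XX/O.XOX]+0 (1,1)[.O..X/OXXOX]-1
p3 O@[XO..X/O.XOX]: (0,2)[XOO.X/O.XOX]+0* (0,3)[XO.OX/O.XOX]+0 (1,1)[XO..X/OOXOX]+0
p4 X@[XOO.X/O.XOX]: (0,3)[XOOXX/O.XOX]+0* (1,1)[XOO.X/OXXOX]-1
p5 O@[XOOXX/O.XOX]: (1,1)[XOOXX/OOXOX]+0*
p6 X@[XOOXX/OOXOX] terminal +0; root [.O..X/O.X.X] d5

O's best at [.O..X/O.X.X]: (1,3)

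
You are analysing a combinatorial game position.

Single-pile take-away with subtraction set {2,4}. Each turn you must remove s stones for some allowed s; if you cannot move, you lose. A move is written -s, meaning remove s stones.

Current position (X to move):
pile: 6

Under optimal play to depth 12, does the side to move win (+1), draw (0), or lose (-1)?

[6] X move#1: -2:-1/4*, -4:-1/2
[4] O move#2: -2:-1/2, -4:+1/0*
[0] end (terminal -1, X#3); searched 6 to 12

value(6, X) = -1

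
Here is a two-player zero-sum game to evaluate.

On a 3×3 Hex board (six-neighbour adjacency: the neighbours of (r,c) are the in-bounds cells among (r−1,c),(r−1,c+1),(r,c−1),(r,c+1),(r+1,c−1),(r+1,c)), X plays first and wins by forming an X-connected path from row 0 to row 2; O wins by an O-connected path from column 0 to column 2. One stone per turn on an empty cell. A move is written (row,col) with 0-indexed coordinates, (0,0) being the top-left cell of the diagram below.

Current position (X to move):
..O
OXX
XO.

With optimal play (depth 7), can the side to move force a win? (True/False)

p1 X@[..O/OXX/XO.]: (0,0)[X.O/OXX/XO.]-1 (0,1)[.XO/OXX/XO.]+1* (2,2)[..O/OXX/XOX]-1
p2 O@[.XO/OXX/XO.] terminal -1; root [..O/OXX/XO.] d7

X winning at [..O/OXX/XO.]: True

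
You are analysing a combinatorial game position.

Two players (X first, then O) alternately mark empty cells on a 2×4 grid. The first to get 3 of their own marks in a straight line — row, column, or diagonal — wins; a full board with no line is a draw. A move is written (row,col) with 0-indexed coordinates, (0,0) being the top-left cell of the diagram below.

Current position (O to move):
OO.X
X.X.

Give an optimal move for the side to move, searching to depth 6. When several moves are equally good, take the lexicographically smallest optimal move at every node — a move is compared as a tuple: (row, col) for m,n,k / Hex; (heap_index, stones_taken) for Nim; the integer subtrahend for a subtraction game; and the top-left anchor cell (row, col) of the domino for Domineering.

ply 1, O at OO.X/X.X. | (0,2)=+1→OOOX/X.X.*; (1,1)=+0→OO.X/XOX.; (1,3)=-1→OO.X/X.XO
ply 2: OOOX/X.X. is terminal -1 (X); from OO.X/X.X. depth 6

O's best at [OO.X/X.X.]: (0,2)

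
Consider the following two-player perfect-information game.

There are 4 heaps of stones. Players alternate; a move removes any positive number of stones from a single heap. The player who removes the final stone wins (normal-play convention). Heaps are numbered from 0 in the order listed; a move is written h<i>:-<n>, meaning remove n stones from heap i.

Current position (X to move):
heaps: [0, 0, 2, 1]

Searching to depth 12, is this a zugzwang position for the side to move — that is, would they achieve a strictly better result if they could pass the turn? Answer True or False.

ply 1, X at (0,0,2,1) | h2:-1=+1→(0,0,1,1)*; h2:-2=-1→(0,0,0,1); h3:-1=-1→(0,0,2,0)
ply 2, O at (0,0,1,1) | h2:-1=-1→(0,0,0,1)*; h3:-1=-1→(0,0,1,0)
ply 3, X at (0,0,0,1) | h3:-1=+1→(0,0,0,0)*
ply 4: (0,0,0,0) is terminal -1 (O); from (0,0,2,1) depth 12
if X skipped the turn, O would face:
~ ply 1, O at (0,0,2,1) | h2:-1=+1→(0,0,1,1)*; h2:-2=-1→(0,0,0,1); h3:-1=-1→(0,0,2,0)
~ ply 2, X at (0,0,1,1) | h2:-1=-1→(0,0,0,1)*; h3:-1=-1→(0,0,1,0)
~ ply 3, O at (0,0,0,1) | h3:-1=+1→(0,0,0,0)*
~ ply 4: (0,0,0,0) is terminal -1 (X); from (0,0,2,1) depth 12
compare (X): move=+1 vs pass=-1

zugzwang((0,0,2,1), X) = False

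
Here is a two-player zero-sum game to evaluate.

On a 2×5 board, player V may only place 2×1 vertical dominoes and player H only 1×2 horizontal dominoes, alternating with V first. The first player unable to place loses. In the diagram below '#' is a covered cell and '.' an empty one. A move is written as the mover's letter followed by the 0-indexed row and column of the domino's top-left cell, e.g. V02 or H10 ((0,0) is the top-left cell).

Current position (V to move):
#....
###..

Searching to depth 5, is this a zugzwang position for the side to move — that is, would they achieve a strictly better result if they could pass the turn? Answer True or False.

p1 V@[#..../###..]: V03[#..#./####.]+1* V04[#...#/###.#]-1
p2 H@[#..#./####.]: H01[####./####.]-1*
p3 V@[####./####.]: V04[#####/#####]+1*
p4 H@[#####/#####] terminal -1; root [#..../###..] d5
if V skipped the turn, H would face:
~ p1 H@[#..../###..]: H01[###../###..]-1 H02[#.##./###..]-1 H03[#..##/###..]+1* H13[#..../#####]+1
~ p2 V@[#..##/###..] terminal -1; root [#..../###..] d5
compare (V): move=+1 vs pass=-1

zugzwang(#..../###.., V) = False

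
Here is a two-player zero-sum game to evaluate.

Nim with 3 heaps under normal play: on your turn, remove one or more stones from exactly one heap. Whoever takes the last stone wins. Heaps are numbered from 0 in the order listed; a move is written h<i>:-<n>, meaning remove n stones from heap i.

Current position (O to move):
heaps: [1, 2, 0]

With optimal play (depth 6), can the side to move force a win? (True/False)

ply 1, O at (1,2,0) | h0:-1=-1→(0,2,0); h1:-1=+1→(1,1,0)*; h1:-2=-1→(1,0,0)
ply 2, X at (1,1,0) | h0:-1=-1→(0,1,0)*; h1:-1=-1→(1,0,0)
ply 3, O at (0,1,0) | h1:-1=+1→(0,0,0)*
ply 4: (0,0,0) is terminal -1 (X); from (1,2,0) depth 6

O winning at [(1,2,0)]: True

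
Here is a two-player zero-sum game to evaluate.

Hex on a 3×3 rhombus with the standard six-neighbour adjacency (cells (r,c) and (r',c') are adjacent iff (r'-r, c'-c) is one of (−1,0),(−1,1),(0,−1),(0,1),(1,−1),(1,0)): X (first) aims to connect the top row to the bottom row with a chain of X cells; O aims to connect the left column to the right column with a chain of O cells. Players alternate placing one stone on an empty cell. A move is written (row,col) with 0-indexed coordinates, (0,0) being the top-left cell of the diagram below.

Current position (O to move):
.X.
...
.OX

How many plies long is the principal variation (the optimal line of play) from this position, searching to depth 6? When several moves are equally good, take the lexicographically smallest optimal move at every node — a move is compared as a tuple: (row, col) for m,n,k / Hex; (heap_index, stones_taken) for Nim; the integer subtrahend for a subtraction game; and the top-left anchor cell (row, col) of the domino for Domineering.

PV length from [.X./.../.OX]: 5 plies

ply 1, O at .X./.../.OX | (0,0)=-1→OX./.../.OX; (0,2)=-1→.XO/.../.OX; (1,0)=-1→.X./O../.OX; (1,1)=+1→.X./.O./.OX*; (1,2)=-1→.X./..O/.OX; (2,0)=-1→.X./.../OOX
ply 2, X at .X./.O./.OX | (0,0)=-1→XX./.O./.OX*; (0,2)=-1→.XX/.O./.OX; (1,0)=-1→.X./XO./.OX; (1,2)=-1→.X./.OX/.OX; (2,0)=-1→.X./.O./XOX
ply 3, O at XX./.O./.OX | (0,2)=+1→XXO/.O./.OX*; (1,0)=+1→XX./OO./.OX; (1,2)=+1→XX./.OO/.OX; (2,0)=+1→XX./.O./OOX
ply 4, X at XXO/.O./.OX | (1,0)=-1→XXO/XO./.OX*; (1,2)=-1→XXO/.OX/.OX; (2,0)=-1→XXO/.O./XOX
ply 5, O at XXO/XO./.OX | (1,2)=-1→XXO/XOO/.OX; (2,0)=+1→XXO/XO./OOX*
ply 6: XXO/XO./OOX is terminal -1 (X); from .X./.../.OX depth 6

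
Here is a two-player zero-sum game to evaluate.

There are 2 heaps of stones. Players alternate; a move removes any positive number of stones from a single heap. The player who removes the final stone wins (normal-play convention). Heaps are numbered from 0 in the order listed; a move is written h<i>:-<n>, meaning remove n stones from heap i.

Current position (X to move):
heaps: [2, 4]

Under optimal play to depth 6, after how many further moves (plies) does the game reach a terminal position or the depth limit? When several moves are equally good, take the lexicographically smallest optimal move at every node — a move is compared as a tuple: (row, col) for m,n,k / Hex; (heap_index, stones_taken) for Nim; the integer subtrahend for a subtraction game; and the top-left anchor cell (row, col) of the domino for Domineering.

PV length from [(2,4)]: 5 plies

[(2,4)] X move#1: h0:-1:-1/(1,4), h0:-2:-1/(0,4), h1:-1:-1/(2,3), h1:-2:+1/(2,2)*, h1:-3:-1/(2,1), h1:-4:-1/(2,0)
[(2,2)] O move#2: h0:-1:-1/(1,2)*, h0:-2:-1/(0,2), h1:-1:-1/(2,1), h1:-2:-1/(2,0)
[(1,2)] X move#3: h0:-1:-1/(0,2), h1:-1:+1/(1,1)*, h1:-2:-1/(1,0)
[(1,1)] O move#4: h0:-1:-1/(0,1)*, h1:-1:-1/(1,0)
[(0,1)] X move#5: h1:-1:+1/(0,0)*
[(0,0)] end (terminal -1, O#6); searched (2,4) to 6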